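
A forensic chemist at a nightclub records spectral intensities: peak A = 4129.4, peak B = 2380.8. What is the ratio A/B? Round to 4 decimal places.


Spectral peak ratio:
Peak A = 4129.4 counts
Peak B = 2380.8 counts
Ratio = 4129.4 / 2380.8 = 1.7345

1.7345


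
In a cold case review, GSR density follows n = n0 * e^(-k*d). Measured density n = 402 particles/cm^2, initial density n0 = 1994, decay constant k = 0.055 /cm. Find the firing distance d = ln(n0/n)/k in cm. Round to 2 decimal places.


GSR distance calculation:
n0/n = 1994 / 402 = 4.960199
ln(n0/n) = 1.601446
d = 1.601446 / 0.055 = 29.12 cm

29.12


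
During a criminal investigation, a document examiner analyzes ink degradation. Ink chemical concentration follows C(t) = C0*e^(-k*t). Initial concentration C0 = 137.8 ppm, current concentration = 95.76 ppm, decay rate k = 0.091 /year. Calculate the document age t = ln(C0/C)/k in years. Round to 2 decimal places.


Document age estimation:
C0/C = 137.8 / 95.76 = 1.439014
ln(C0/C) = 0.363958
t = 0.363958 / 0.091 = 4.00 years

4.00


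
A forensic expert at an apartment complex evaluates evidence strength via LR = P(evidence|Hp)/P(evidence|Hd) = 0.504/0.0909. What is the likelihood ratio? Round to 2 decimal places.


Likelihood ratio calculation:
LR = P(E|Hp) / P(E|Hd)
LR = 0.504 / 0.0909
LR = 5.54

5.54


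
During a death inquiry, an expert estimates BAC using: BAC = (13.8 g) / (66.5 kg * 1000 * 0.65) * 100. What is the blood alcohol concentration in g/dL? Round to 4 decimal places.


Applying the Widmark formula:
BAC = (dose_g / (body_wt * 1000 * r)) * 100
Denominator = 66.5 * 1000 * 0.65 = 43225
BAC = (13.8 / 43225) * 100
BAC = 0.0319 g/dL

0.0319


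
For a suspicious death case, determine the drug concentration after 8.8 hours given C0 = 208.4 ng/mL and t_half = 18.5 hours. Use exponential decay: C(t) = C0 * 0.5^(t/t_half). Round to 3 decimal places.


Drug concentration decay:
Number of half-lives = t / t_half = 8.8 / 18.5 = 0.475676
Decay factor = 0.5^0.475676 = 0.71912975
C(t) = 208.4 * 0.71912975 = 149.867 ng/mL

149.867


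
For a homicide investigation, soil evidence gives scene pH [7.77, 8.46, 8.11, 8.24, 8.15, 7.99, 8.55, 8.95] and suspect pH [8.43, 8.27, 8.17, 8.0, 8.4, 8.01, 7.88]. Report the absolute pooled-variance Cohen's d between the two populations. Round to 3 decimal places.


Pooled-variance Cohen's d for soil pH comparison:
Scene mean = 66.22 / 8 = 8.2775
Suspect mean = 57.16 / 7 = 8.165714
Scene sample variance s_s^2 = 0.135107
Suspect sample variance s_c^2 = 0.044829
Pooled variance = ((n_s-1)*s_s^2 + (n_c-1)*s_c^2) / (n_s + n_c - 2) = 0.09344
Pooled SD = sqrt(0.09344) = 0.30568
Mean difference = 0.111786
|d| = |0.111786| / 0.30568 = 0.366

0.366


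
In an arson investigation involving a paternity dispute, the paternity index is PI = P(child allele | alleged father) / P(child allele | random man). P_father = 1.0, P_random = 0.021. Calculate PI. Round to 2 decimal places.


Paternity Index calculation:
PI = P(allele|father) / P(allele|random)
PI = 1.0 / 0.021
PI = 47.62

47.62


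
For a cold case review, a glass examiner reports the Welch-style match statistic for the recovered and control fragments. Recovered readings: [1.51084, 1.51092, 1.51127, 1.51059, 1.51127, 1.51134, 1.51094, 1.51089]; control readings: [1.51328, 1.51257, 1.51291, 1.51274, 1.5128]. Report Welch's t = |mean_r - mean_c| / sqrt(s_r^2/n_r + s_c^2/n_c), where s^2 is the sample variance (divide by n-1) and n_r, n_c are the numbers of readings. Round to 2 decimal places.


Welch's t-criterion for glass RI comparison:
Recovered mean = sum / n_r = 12.08806 / 8 = 1.5110075
Control mean = sum / n_c = 7.5643 / 5 = 1.51286
Recovered sample variance s_r^2 = 6.81071e-08
Control sample variance s_c^2 = 7.025e-08
Welch SE (unpooled) = sqrt(s_r^2/n_r + s_c^2/n_c) = sqrt(8.51339e-09 + 1.405e-08) = sqrt(2.25634e-08) = 0.000150211
|mean_r - mean_c| = 0.0018525
t = 0.0018525 / 0.000150211 = 12.33

12.33


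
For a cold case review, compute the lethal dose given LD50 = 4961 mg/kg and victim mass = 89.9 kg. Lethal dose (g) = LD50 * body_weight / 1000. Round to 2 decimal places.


Lethal dose calculation:
Lethal dose = LD50 * body_weight / 1000
= 4961 * 89.9 / 1000
= 445993.9 / 1000
= 445.99 g

445.99


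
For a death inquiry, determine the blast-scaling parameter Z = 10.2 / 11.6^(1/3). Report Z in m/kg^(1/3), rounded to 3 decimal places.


Scaled distance calculation:
W^(1/3) = 11.6^(1/3) = 2.263702
Z = R / W^(1/3) = 10.2 / 2.263702
Z = 4.506 m/kg^(1/3)

4.506


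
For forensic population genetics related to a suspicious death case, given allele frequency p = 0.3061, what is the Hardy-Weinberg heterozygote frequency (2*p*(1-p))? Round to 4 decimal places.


Hardy-Weinberg heterozygote frequency:
q = 1 - p = 1 - 0.3061 = 0.6939
2pq = 2 * 0.3061 * 0.6939 = 0.4248

0.4248


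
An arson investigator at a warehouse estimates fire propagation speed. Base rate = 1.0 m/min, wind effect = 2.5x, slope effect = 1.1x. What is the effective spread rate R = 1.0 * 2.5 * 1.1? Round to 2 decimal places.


Fire spread rate calculation:
R = R0 * wind_factor * slope_factor
= 1.0 * 2.5 * 1.1
= 2.5 * 1.1
= 2.75 m/min

2.75


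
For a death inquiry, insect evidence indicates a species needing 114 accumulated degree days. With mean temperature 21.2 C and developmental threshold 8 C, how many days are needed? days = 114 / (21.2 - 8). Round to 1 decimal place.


Insect development time:
Effective temperature = avg_temp - T_base = 21.2 - 8 = 13.2 C
Days = ADD / effective_temp = 114 / 13.2 = 8.6 days

8.6


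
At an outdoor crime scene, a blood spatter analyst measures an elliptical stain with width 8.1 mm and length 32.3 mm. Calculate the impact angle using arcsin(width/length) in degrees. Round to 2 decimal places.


Blood spatter impact angle calculation:
width / length = 8.1 / 32.3 = 0.250774
angle = arcsin(0.250774)
angle = 14.52 degrees

14.52


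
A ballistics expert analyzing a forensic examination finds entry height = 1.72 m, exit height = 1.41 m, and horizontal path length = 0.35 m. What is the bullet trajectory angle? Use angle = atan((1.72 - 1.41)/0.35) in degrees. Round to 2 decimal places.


Bullet trajectory angle:
Height difference = 1.72 - 1.41 = 0.31 m
angle = atan(0.31 / 0.35)
angle = atan(0.885714)
angle = 41.53 degrees

41.53


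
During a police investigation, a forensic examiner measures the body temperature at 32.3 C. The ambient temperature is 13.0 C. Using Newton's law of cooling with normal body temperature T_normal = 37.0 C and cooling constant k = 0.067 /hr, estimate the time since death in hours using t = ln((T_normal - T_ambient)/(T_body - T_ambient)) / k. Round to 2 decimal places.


Using Newton's law of cooling:
t = ln((T_normal - T_ambient) / (T_body - T_ambient)) / k
T_normal - T_ambient = 24.0
T_body - T_ambient = 19.3
Ratio = 1.243523
ln(ratio) = 0.217948
t = 0.217948 / 0.067 = 3.25 hours

3.25


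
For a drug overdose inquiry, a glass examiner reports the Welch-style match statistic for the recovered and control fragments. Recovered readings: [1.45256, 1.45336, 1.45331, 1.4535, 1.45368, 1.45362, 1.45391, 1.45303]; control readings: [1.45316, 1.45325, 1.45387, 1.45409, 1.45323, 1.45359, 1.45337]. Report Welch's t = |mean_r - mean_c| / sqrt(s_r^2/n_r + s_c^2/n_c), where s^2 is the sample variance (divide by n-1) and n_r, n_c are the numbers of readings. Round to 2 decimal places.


Welch's t-criterion for glass RI comparison:
Recovered mean = sum / n_r = 11.62697 / 8 = 1.4533713
Control mean = sum / n_c = 10.17456 / 7 = 1.4535086
Recovered sample variance s_r^2 = 1.77498e-07
Control sample variance s_c^2 = 1.26748e-07
Welch SE (unpooled) = sqrt(s_r^2/n_r + s_c^2/n_c) = sqrt(2.21873e-08 + 1.81068e-08) = sqrt(4.02941e-08) = 0.000200734
|mean_r - mean_c| = 0.000137321
t = 0.000137321 / 0.000200734 = 0.68

0.68


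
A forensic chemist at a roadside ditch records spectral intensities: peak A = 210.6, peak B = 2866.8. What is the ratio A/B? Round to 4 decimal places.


Spectral peak ratio:
Peak A = 210.6 counts
Peak B = 2866.8 counts
Ratio = 210.6 / 2866.8 = 0.0735

0.0735


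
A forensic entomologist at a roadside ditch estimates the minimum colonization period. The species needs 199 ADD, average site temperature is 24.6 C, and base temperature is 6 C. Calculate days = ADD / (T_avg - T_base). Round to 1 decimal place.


Insect development time:
Effective temperature = avg_temp - T_base = 24.6 - 6 = 18.6 C
Days = ADD / effective_temp = 199 / 18.6 = 10.7 days

10.7


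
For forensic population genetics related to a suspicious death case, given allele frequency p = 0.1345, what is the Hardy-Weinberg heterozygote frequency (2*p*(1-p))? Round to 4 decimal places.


Hardy-Weinberg heterozygote frequency:
q = 1 - p = 1 - 0.1345 = 0.8655
2pq = 2 * 0.1345 * 0.8655 = 0.2328

0.2328


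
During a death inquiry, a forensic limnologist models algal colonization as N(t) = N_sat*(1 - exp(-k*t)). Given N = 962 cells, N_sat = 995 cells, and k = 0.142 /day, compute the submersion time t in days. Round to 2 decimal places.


PMSI from diatom colonization curve:
N / N_sat = 962 / 995 = 0.966834
1 - N/N_sat = 0.033166
ln(1 - N/N_sat) = -3.40623
t = -ln(1 - N/N_sat) / k = -(-3.40623) / 0.142 = 23.99 days

23.99


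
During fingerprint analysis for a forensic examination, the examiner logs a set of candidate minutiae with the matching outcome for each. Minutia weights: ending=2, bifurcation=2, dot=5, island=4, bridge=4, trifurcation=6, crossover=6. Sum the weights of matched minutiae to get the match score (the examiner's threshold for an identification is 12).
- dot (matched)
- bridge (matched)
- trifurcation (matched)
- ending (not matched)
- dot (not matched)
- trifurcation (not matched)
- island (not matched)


Weighted minutiae match score:
  dot: matched, +5 (running total 5)
  bridge: matched, +4 (running total 9)
  trifurcation: matched, +6 (running total 15)
  ending: not matched, +0
  dot: not matched, +0
  trifurcation: not matched, +0
  island: not matched, +0
Total score = 15
Threshold = 12; verdict = identification

15


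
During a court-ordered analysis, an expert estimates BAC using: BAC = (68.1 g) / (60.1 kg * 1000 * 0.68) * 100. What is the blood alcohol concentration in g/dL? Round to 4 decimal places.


Applying the Widmark formula:
BAC = (dose_g / (body_wt * 1000 * r)) * 100
Denominator = 60.1 * 1000 * 0.68 = 40868
BAC = (68.1 / 40868) * 100
BAC = 0.1666 g/dL

0.1666


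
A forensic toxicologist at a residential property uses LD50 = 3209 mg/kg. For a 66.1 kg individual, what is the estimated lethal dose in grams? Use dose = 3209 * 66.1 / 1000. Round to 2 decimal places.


Lethal dose calculation:
Lethal dose = LD50 * body_weight / 1000
= 3209 * 66.1 / 1000
= 212114.9 / 1000
= 212.11 g

212.11


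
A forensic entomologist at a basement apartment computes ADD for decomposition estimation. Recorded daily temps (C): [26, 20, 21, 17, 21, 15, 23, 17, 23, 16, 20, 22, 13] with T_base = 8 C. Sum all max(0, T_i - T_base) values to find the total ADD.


Computing ADD day by day:
Day 1: max(0, 26 - 8) = 18
Day 2: max(0, 20 - 8) = 12
Day 3: max(0, 21 - 8) = 13
Day 4: max(0, 17 - 8) = 9
Day 5: max(0, 21 - 8) = 13
Day 6: max(0, 15 - 8) = 7
Day 7: max(0, 23 - 8) = 15
Day 8: max(0, 17 - 8) = 9
Day 9: max(0, 23 - 8) = 15
Day 10: max(0, 16 - 8) = 8
Day 11: max(0, 20 - 8) = 12
Day 12: max(0, 22 - 8) = 14
Day 13: max(0, 13 - 8) = 5
Total ADD = 150

150


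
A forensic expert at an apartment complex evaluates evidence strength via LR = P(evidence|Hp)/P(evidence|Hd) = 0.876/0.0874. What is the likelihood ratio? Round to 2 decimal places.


Likelihood ratio calculation:
LR = P(E|Hp) / P(E|Hd)
LR = 0.876 / 0.0874
LR = 10.02

10.02


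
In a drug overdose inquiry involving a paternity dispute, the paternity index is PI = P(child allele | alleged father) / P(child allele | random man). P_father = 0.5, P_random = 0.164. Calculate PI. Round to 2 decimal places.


Paternity Index calculation:
PI = P(allele|father) / P(allele|random)
PI = 0.5 / 0.164
PI = 3.05

3.05


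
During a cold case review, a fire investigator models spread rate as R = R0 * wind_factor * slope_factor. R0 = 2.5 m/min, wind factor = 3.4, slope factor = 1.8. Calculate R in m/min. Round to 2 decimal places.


Fire spread rate calculation:
R = R0 * wind_factor * slope_factor
= 2.5 * 3.4 * 1.8
= 8.5 * 1.8
= 15.30 m/min

15.30


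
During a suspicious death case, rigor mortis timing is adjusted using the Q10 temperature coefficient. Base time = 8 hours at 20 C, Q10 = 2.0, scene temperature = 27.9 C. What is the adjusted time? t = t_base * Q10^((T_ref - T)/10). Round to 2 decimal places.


Rigor mortis time adjustment:
Exponent = (T_ref - T_actual) / 10 = (20 - 27.9) / 10 = -0.79
Q10 factor = 2.0^-0.79 = 0.57834
t_adjusted = 8 * 0.57834 = 4.63 hours

4.63


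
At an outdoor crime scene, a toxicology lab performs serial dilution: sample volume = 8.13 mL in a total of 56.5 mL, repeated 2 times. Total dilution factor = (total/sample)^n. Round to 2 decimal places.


Dilution factor calculation:
Single dilution = V_total / V_sample = 56.5 / 8.13 ≈ 6.949569
Number of dilutions = 2
Total DF = (56.5 / 8.13)^2 (full precision, rounded at the end) = 48.30

48.30


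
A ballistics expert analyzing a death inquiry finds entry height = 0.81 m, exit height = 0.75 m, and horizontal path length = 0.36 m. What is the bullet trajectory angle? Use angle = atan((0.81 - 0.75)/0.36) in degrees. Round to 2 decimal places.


Bullet trajectory angle:
Height difference = 0.81 - 0.75 = 0.06 m
angle = atan(0.06 / 0.36)
angle = atan(0.166667)
angle = 9.46 degrees

9.46


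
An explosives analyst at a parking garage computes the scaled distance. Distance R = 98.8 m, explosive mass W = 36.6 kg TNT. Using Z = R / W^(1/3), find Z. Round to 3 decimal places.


Scaled distance calculation:
W^(1/3) = 36.6^(1/3) = 3.32017
Z = R / W^(1/3) = 98.8 / 3.32017
Z = 29.758 m/kg^(1/3)

29.758


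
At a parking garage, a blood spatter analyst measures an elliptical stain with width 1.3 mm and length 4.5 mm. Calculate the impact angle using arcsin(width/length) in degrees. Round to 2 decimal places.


Blood spatter impact angle calculation:
width / length = 1.3 / 4.5 = 0.288889
angle = arcsin(0.288889)
angle = 16.79 degrees

16.79


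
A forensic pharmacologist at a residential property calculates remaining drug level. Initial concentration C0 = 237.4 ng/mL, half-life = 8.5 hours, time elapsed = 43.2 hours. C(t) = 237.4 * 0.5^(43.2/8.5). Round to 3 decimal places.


Drug concentration decay:
Number of half-lives = t / t_half = 43.2 / 8.5 = 5.082353
Decay factor = 0.5^5.082353 = 0.02951612
C(t) = 237.4 * 0.02951612 = 7.007 ng/mL

7.007


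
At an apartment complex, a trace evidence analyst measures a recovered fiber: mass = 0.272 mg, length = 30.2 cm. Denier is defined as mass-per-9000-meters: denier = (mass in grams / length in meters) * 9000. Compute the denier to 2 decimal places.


Denier calculation:
Mass in grams = 0.272 mg / 1000 = 0.000272 g
Length in meters = 30.2 cm / 100 = 0.302 m
Linear density = mass / length = 0.000272 / 0.302 = 0.00090066 g/m
Denier = (g/m) * 9000 = 0.00090066 * 9000 = 8.11

8.11


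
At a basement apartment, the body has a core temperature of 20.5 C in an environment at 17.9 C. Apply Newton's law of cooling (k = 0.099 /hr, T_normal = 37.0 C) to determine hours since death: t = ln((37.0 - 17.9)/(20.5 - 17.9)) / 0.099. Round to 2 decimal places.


Using Newton's law of cooling:
t = ln((T_normal - T_ambient) / (T_body - T_ambient)) / k
T_normal - T_ambient = 19.1
T_body - T_ambient = 2.6
Ratio = 7.346154
ln(ratio) = 1.994177
t = 1.994177 / 0.099 = 20.14 hours

20.14


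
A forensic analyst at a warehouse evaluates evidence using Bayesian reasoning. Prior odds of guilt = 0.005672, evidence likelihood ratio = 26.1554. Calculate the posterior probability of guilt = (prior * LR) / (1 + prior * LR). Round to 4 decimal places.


Bayesian evidence evaluation:
Posterior odds = prior_odds * LR = 0.005672 * 26.1554 = 0.1483534
Posterior probability = posterior_odds / (1 + posterior_odds)
= 0.1483534 / (1 + 0.1483534)
= 0.1483534 / 1.1483534
= 0.1292

0.1292


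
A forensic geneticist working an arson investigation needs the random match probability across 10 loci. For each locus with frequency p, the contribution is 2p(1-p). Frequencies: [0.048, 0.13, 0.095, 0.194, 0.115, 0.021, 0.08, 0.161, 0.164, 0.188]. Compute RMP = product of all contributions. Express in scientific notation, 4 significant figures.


Computing RMP for 10 loci:
Locus 1: 2 * 0.048 * 0.952 = 0.091392
Locus 2: 2 * 0.13 * 0.87 = 0.2262
Locus 3: 2 * 0.095 * 0.905 = 0.17195
Locus 4: 2 * 0.194 * 0.806 = 0.312728
Locus 5: 2 * 0.115 * 0.885 = 0.20355
Locus 6: 2 * 0.021 * 0.979 = 0.041118
Locus 7: 2 * 0.08 * 0.92 = 0.1472
Locus 8: 2 * 0.161 * 0.839 = 0.270158
Locus 9: 2 * 0.164 * 0.836 = 0.274208
Locus 10: 2 * 0.188 * 0.812 = 0.305312
RMP = 3.098e-08

3.098e-08


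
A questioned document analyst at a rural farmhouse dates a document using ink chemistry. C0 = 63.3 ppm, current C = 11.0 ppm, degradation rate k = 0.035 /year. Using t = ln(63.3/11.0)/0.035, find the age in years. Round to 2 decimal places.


Document age estimation:
C0/C = 63.3 / 11.0 = 5.754545
ln(C0/C) = 1.74999
t = 1.74999 / 0.035 = 50.00 years

50.00


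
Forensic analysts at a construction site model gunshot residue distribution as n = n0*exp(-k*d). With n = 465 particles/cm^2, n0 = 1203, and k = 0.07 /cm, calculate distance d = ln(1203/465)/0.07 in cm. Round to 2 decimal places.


GSR distance calculation:
n0/n = 1203 / 465 = 2.587097
ln(n0/n) = 0.950536
d = 0.950536 / 0.07 = 13.58 cm

13.58


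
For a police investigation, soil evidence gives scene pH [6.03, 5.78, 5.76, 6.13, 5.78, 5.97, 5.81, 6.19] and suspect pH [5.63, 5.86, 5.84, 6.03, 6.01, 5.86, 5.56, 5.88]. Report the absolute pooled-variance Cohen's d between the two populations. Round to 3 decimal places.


Pooled-variance Cohen's d for soil pH comparison:
Scene mean = 47.45 / 8 = 5.93125
Suspect mean = 46.67 / 8 = 5.83375
Scene sample variance s_s^2 = 0.029641
Suspect sample variance s_c^2 = 0.027084
Pooled variance = ((n_s-1)*s_s^2 + (n_c-1)*s_c^2) / (n_s + n_c - 2) = 0.028363
Pooled SD = sqrt(0.028363) = 0.168413
Mean difference = 0.0975
|d| = |0.0975| / 0.168413 = 0.579

0.579


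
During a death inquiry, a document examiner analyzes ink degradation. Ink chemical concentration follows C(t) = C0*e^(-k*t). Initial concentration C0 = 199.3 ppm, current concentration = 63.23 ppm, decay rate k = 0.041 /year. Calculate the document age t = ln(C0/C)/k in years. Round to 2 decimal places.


Document age estimation:
C0/C = 199.3 / 63.23 = 3.151985
ln(C0/C) = 1.148032
t = 1.148032 / 0.041 = 28.00 years

28.00


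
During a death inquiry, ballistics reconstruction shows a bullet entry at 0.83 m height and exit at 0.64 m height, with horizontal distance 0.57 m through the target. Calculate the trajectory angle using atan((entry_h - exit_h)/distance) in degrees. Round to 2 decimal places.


Bullet trajectory angle:
Height difference = 0.83 - 0.64 = 0.19 m
angle = atan(0.19 / 0.57)
angle = atan(0.333333)
angle = 18.43 degrees

18.43


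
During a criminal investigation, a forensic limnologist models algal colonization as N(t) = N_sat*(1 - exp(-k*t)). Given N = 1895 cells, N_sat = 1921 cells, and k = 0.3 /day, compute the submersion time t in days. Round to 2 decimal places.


PMSI from diatom colonization curve:
N / N_sat = 1895 / 1921 = 0.986465
1 - N/N_sat = 0.013535
ln(1 - N/N_sat) = -4.302476
t = -ln(1 - N/N_sat) / k = -(-4.302476) / 0.3 = 14.34 days

14.34


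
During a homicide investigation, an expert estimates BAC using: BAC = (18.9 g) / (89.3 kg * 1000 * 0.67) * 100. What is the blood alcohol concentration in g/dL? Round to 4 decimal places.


Applying the Widmark formula:
BAC = (dose_g / (body_wt * 1000 * r)) * 100
Denominator = 89.3 * 1000 * 0.67 = 59831
BAC = (18.9 / 59831) * 100
BAC = 0.0316 g/dL

0.0316


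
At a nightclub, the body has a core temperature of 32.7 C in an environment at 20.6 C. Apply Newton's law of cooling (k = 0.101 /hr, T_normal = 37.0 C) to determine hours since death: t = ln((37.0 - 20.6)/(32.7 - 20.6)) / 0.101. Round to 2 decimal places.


Using Newton's law of cooling:
t = ln((T_normal - T_ambient) / (T_body - T_ambient)) / k
T_normal - T_ambient = 16.4
T_body - T_ambient = 12.1
Ratio = 1.355372
ln(ratio) = 0.304076
t = 0.304076 / 0.101 = 3.01 hours

3.01


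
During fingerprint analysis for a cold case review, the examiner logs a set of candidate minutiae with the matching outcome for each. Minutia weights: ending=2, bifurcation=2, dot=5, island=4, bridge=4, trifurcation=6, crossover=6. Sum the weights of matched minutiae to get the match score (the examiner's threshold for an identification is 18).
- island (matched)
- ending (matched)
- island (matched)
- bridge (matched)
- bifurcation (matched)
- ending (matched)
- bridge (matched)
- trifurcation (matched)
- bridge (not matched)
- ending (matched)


Weighted minutiae match score:
  island: matched, +4 (running total 4)
  ending: matched, +2 (running total 6)
  island: matched, +4 (running total 10)
  bridge: matched, +4 (running total 14)
  bifurcation: matched, +2 (running total 16)
  ending: matched, +2 (running total 18)
  bridge: matched, +4 (running total 22)
  trifurcation: matched, +6 (running total 28)
  bridge: not matched, +0
  ending: matched, +2 (running total 30)
Total score = 30
Threshold = 18; verdict = identification

30


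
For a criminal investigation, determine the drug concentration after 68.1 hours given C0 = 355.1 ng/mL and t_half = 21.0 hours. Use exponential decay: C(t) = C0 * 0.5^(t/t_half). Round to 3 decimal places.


Drug concentration decay:
Number of half-lives = t / t_half = 68.1 / 21.0 = 3.242857
Decay factor = 0.5^3.242857 = 0.10563377
C(t) = 355.1 * 0.10563377 = 37.511 ng/mL

37.511


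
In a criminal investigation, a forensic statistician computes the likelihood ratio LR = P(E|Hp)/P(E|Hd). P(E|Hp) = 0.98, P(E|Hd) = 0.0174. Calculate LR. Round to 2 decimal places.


Likelihood ratio calculation:
LR = P(E|Hp) / P(E|Hd)
LR = 0.98 / 0.0174
LR = 56.32

56.32


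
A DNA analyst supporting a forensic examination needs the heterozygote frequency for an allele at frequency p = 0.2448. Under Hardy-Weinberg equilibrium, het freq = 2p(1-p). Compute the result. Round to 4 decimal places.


Hardy-Weinberg heterozygote frequency:
q = 1 - p = 1 - 0.2448 = 0.7552
2pq = 2 * 0.2448 * 0.7552 = 0.3697

0.3697


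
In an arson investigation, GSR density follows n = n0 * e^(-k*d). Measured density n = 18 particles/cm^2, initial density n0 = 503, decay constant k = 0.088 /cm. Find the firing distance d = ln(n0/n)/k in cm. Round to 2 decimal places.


GSR distance calculation:
n0/n = 503 / 18 = 27.944444
ln(n0/n) = 3.330218
d = 3.330218 / 0.088 = 37.84 cm

37.84


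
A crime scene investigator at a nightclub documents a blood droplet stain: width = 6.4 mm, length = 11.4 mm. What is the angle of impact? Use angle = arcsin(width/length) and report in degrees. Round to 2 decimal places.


Blood spatter impact angle calculation:
width / length = 6.4 / 11.4 = 0.561404
angle = arcsin(0.561404)
angle = 34.15 degrees

34.15


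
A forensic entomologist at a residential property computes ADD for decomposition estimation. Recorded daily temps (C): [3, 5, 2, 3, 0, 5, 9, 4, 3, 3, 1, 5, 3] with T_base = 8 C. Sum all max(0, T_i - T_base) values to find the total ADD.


Computing ADD day by day:
Day 1: max(0, 3 - 8) = 0
Day 2: max(0, 5 - 8) = 0
Day 3: max(0, 2 - 8) = 0
Day 4: max(0, 3 - 8) = 0
Day 5: max(0, 0 - 8) = 0
Day 6: max(0, 5 - 8) = 0
Day 7: max(0, 9 - 8) = 1
Day 8: max(0, 4 - 8) = 0
Day 9: max(0, 3 - 8) = 0
Day 10: max(0, 3 - 8) = 0
Day 11: max(0, 1 - 8) = 0
Day 12: max(0, 5 - 8) = 0
Day 13: max(0, 3 - 8) = 0
Total ADD = 1

1


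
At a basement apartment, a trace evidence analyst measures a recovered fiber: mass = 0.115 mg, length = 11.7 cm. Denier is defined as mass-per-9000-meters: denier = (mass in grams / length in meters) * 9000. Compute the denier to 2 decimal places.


Denier calculation:
Mass in grams = 0.115 mg / 1000 = 0.000115 g
Length in meters = 11.7 cm / 100 = 0.117 m
Linear density = mass / length = 0.000115 / 0.117 = 0.00098291 g/m
Denier = (g/m) * 9000 = 0.00098291 * 9000 = 8.85

8.85


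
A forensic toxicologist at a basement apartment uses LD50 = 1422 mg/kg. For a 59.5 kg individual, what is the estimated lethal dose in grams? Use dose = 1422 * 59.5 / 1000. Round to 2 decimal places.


Lethal dose calculation:
Lethal dose = LD50 * body_weight / 1000
= 1422 * 59.5 / 1000
= 84609 / 1000
= 84.61 g

84.61


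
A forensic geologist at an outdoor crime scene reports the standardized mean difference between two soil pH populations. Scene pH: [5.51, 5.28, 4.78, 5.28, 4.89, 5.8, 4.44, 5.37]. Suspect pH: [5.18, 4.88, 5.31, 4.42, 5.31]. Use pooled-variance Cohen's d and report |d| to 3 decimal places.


Pooled-variance Cohen's d for soil pH comparison:
Scene mean = 41.35 / 8 = 5.16875
Suspect mean = 25.1 / 5 = 5.02
Scene sample variance s_s^2 = 0.191441
Suspect sample variance s_c^2 = 0.14335
Pooled variance = ((n_s-1)*s_s^2 + (n_c-1)*s_c^2) / (n_s + n_c - 2) = 0.173953
Pooled SD = sqrt(0.173953) = 0.417077
Mean difference = 0.14875
|d| = |0.14875| / 0.417077 = 0.357

0.357


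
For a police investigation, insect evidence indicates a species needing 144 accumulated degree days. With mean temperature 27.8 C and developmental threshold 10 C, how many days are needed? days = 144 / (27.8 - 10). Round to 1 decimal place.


Insect development time:
Effective temperature = avg_temp - T_base = 27.8 - 10 = 17.8 C
Days = ADD / effective_temp = 144 / 17.8 = 8.1 days

8.1


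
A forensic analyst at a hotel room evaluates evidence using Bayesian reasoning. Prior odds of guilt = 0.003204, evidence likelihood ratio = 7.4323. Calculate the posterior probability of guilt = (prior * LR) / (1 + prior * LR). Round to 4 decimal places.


Bayesian evidence evaluation:
Posterior odds = prior_odds * LR = 0.003204 * 7.4323 = 0.02381309
Posterior probability = posterior_odds / (1 + posterior_odds)
= 0.02381309 / (1 + 0.02381309)
= 0.02381309 / 1.02381309
= 0.0233

0.0233


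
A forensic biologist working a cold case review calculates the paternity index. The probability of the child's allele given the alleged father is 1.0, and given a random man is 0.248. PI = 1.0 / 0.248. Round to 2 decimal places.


Paternity Index calculation:
PI = P(allele|father) / P(allele|random)
PI = 1.0 / 0.248
PI = 4.03

4.03


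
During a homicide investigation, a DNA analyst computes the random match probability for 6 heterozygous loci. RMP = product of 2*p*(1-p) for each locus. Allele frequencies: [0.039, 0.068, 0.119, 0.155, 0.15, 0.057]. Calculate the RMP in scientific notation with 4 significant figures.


Computing RMP for 6 loci:
Locus 1: 2 * 0.039 * 0.961 = 0.074958
Locus 2: 2 * 0.068 * 0.932 = 0.126752
Locus 3: 2 * 0.119 * 0.881 = 0.209678
Locus 4: 2 * 0.155 * 0.845 = 0.26195
Locus 5: 2 * 0.15 * 0.85 = 0.255
Locus 6: 2 * 0.057 * 0.943 = 0.107502
RMP = 1.431e-05

1.431e-05


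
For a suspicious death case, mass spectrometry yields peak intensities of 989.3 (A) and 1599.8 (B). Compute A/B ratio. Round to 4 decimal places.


Spectral peak ratio:
Peak A = 989.3 counts
Peak B = 1599.8 counts
Ratio = 989.3 / 1599.8 = 0.6184

0.6184


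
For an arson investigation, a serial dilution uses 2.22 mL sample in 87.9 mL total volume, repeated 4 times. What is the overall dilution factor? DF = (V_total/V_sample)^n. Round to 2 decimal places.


Dilution factor calculation:
Single dilution = V_total / V_sample = 87.9 / 2.22 ≈ 39.594595
Number of dilutions = 4
Total DF = (87.9 / 2.22)^4 (full precision, rounded at the end) = 2457783.38

2457783.38


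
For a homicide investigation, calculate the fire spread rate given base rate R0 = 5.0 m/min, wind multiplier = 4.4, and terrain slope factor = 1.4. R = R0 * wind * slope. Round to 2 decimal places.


Fire spread rate calculation:
R = R0 * wind_factor * slope_factor
= 5.0 * 4.4 * 1.4
= 22 * 1.4
= 30.80 m/min

30.80


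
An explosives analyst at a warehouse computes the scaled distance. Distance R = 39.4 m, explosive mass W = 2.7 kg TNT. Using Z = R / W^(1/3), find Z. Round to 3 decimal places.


Scaled distance calculation:
W^(1/3) = 2.7^(1/3) = 1.392477
Z = R / W^(1/3) = 39.4 / 1.392477
Z = 28.295 m/kg^(1/3)

28.295


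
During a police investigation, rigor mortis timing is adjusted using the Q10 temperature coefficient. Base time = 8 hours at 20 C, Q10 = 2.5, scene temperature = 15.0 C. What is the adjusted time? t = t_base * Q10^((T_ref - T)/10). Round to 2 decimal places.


Rigor mortis time adjustment:
Exponent = (T_ref - T_actual) / 10 = (20 - 15.0) / 10 = 0.5
Q10 factor = 2.5^0.5 = 1.58114
t_adjusted = 8 * 1.58114 = 12.65 hours

12.65


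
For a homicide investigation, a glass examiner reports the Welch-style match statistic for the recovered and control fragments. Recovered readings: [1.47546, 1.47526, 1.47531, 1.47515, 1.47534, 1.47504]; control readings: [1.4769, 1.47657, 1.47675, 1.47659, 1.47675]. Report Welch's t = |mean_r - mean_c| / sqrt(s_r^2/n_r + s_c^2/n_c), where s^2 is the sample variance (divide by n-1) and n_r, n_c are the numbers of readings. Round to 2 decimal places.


Welch's t-criterion for glass RI comparison:
Recovered mean = sum / n_r = 8.85156 / 6 = 1.47526
Control mean = sum / n_c = 7.38356 / 5 = 1.476712
Recovered sample variance s_r^2 = 2.188e-08
Control sample variance s_c^2 = 1.832e-08
Welch SE (unpooled) = sqrt(s_r^2/n_r + s_c^2/n_c) = sqrt(3.64667e-09 + 3.664e-09) = sqrt(7.31067e-09) = 8.55025e-05
|mean_r - mean_c| = 0.001452
t = 0.001452 / 8.55025e-05 = 16.98

16.98


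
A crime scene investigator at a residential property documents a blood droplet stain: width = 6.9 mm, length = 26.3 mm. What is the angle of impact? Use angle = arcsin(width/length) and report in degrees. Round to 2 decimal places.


Blood spatter impact angle calculation:
width / length = 6.9 / 26.3 = 0.262357
angle = arcsin(0.262357)
angle = 15.21 degrees

15.21


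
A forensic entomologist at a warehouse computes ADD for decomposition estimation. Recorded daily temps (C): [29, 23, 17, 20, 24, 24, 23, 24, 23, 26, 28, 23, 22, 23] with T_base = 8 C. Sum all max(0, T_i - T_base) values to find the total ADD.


Computing ADD day by day:
Day 1: max(0, 29 - 8) = 21
Day 2: max(0, 23 - 8) = 15
Day 3: max(0, 17 - 8) = 9
Day 4: max(0, 20 - 8) = 12
Day 5: max(0, 24 - 8) = 16
Day 6: max(0, 24 - 8) = 16
Day 7: max(0, 23 - 8) = 15
Day 8: max(0, 24 - 8) = 16
Day 9: max(0, 23 - 8) = 15
Day 10: max(0, 26 - 8) = 18
Day 11: max(0, 28 - 8) = 20
Day 12: max(0, 23 - 8) = 15
Day 13: max(0, 22 - 8) = 14
Day 14: max(0, 23 - 8) = 15
Total ADD = 217

217


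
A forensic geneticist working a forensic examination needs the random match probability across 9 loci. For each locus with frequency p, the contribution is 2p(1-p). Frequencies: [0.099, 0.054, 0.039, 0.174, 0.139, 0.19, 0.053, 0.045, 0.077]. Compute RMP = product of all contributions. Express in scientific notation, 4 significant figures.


Computing RMP for 9 loci:
Locus 1: 2 * 0.099 * 0.901 = 0.178398
Locus 2: 2 * 0.054 * 0.946 = 0.102168
Locus 3: 2 * 0.039 * 0.961 = 0.074958
Locus 4: 2 * 0.174 * 0.826 = 0.287448
Locus 5: 2 * 0.139 * 0.861 = 0.239358
Locus 6: 2 * 0.19 * 0.81 = 0.3078
Locus 7: 2 * 0.053 * 0.947 = 0.100382
Locus 8: 2 * 0.045 * 0.955 = 0.08595
Locus 9: 2 * 0.077 * 0.923 = 0.142142
RMP = 3.548e-08

3.548e-08


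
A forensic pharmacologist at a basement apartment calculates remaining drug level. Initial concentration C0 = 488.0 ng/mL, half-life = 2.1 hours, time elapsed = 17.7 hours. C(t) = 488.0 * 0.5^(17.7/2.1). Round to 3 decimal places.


Drug concentration decay:
Number of half-lives = t / t_half = 17.7 / 2.1 = 8.428571
Decay factor = 0.5^8.428571 = 0.00290233
C(t) = 488.0 * 0.00290233 = 1.416 ng/mL

1.416


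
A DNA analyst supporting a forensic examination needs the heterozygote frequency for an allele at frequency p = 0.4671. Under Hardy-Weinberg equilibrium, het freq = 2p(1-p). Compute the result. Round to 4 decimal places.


Hardy-Weinberg heterozygote frequency:
q = 1 - p = 1 - 0.4671 = 0.5329
2pq = 2 * 0.4671 * 0.5329 = 0.4978

0.4978


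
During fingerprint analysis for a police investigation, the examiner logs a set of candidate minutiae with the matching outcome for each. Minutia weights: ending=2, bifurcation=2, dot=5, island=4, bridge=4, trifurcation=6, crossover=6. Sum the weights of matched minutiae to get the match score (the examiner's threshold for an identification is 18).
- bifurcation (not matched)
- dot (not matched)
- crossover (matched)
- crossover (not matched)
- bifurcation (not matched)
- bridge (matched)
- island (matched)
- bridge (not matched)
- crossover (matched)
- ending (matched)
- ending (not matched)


Weighted minutiae match score:
  bifurcation: not matched, +0
  dot: not matched, +0
  crossover: matched, +6 (running total 6)
  crossover: not matched, +0
  bifurcation: not matched, +0
  bridge: matched, +4 (running total 10)
  island: matched, +4 (running total 14)
  bridge: not matched, +0
  crossover: matched, +6 (running total 20)
  ending: matched, +2 (running total 22)
  ending: not matched, +0
Total score = 22
Threshold = 18; verdict = identification

22


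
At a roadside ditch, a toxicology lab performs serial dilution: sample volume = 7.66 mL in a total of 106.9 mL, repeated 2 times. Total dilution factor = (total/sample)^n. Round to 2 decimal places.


Dilution factor calculation:
Single dilution = V_total / V_sample = 106.9 / 7.66 ≈ 13.955614
Number of dilutions = 2
Total DF = (106.9 / 7.66)^2 (full precision, rounded at the end) = 194.76

194.76


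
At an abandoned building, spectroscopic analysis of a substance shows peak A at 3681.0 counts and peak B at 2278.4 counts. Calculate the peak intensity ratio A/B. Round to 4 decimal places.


Spectral peak ratio:
Peak A = 3681.0 counts
Peak B = 2278.4 counts
Ratio = 3681.0 / 2278.4 = 1.6156

1.6156


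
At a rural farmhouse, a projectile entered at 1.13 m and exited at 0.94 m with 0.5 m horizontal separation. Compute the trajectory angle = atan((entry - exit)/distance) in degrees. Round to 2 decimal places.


Bullet trajectory angle:
Height difference = 1.13 - 0.94 = 0.19 m
angle = atan(0.19 / 0.5)
angle = atan(0.38)
angle = 20.81 degrees

20.81


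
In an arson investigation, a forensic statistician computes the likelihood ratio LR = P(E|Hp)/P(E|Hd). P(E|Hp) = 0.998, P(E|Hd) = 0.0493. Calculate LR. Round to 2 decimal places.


Likelihood ratio calculation:
LR = P(E|Hp) / P(E|Hd)
LR = 0.998 / 0.0493
LR = 20.24

20.24


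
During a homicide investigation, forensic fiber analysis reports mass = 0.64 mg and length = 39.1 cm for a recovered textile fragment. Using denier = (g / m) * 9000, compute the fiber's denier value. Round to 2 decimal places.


Denier calculation:
Mass in grams = 0.64 mg / 1000 = 0.00064 g
Length in meters = 39.1 cm / 100 = 0.391 m
Linear density = mass / length = 0.00064 / 0.391 = 0.00163683 g/m
Denier = (g/m) * 9000 = 0.00163683 * 9000 = 14.73

14.73


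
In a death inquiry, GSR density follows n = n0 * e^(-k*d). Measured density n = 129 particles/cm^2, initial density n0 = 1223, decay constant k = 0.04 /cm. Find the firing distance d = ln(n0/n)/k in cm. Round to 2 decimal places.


GSR distance calculation:
n0/n = 1223 / 129 = 9.48062
ln(n0/n) = 2.24925
d = 2.24925 / 0.04 = 56.23 cm

56.23


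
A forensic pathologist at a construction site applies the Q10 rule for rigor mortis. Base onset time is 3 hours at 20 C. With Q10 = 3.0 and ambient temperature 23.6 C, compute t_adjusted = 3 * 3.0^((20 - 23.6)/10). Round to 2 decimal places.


Rigor mortis time adjustment:
Exponent = (T_ref - T_actual) / 10 = (20 - 23.6) / 10 = -0.36
Q10 factor = 3.0^-0.36 = 0.67334
t_adjusted = 3 * 0.67334 = 2.02 hours

2.02


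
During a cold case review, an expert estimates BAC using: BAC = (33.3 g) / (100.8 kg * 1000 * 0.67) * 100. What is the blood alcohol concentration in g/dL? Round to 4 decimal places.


Applying the Widmark formula:
BAC = (dose_g / (body_wt * 1000 * r)) * 100
Denominator = 100.8 * 1000 * 0.67 = 67536
BAC = (33.3 / 67536) * 100
BAC = 0.0493 g/dL

0.0493


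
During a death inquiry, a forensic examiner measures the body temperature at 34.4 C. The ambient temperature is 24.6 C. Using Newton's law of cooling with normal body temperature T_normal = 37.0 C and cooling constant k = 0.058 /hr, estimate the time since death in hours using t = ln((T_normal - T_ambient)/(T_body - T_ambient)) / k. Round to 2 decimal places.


Using Newton's law of cooling:
t = ln((T_normal - T_ambient) / (T_body - T_ambient)) / k
T_normal - T_ambient = 12.4
T_body - T_ambient = 9.8
Ratio = 1.265306
ln(ratio) = 0.235314
t = 0.235314 / 0.058 = 4.06 hours

4.06


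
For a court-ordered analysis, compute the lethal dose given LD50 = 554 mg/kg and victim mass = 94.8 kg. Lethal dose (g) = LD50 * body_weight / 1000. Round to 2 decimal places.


Lethal dose calculation:
Lethal dose = LD50 * body_weight / 1000
= 554 * 94.8 / 1000
= 52519.2 / 1000
= 52.52 g

52.52


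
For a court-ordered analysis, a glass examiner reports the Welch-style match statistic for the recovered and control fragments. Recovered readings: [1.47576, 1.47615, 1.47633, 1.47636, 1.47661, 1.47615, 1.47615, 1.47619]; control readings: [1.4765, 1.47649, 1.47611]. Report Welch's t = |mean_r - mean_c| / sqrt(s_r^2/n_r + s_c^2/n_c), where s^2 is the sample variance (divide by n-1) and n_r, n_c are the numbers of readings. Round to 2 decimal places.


Welch's t-criterion for glass RI comparison:
Recovered mean = sum / n_r = 11.8097 / 8 = 1.4762125
Control mean = sum / n_c = 4.4291 / 3 = 1.4763667
Recovered sample variance s_r^2 = 5.865e-08
Control sample variance s_c^2 = 4.94333e-08
Welch SE (unpooled) = sqrt(s_r^2/n_r + s_c^2/n_c) = sqrt(7.33125e-09 + 1.64778e-08) = sqrt(2.38091e-08) = 0.000154302
|mean_r - mean_c| = 0.000154167
t = 0.000154167 / 0.000154302 = 1.00

1.00


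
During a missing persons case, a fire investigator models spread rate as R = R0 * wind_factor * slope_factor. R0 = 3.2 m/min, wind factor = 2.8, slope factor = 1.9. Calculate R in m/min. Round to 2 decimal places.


Fire spread rate calculation:
R = R0 * wind_factor * slope_factor
= 3.2 * 2.8 * 1.9
= 8.96 * 1.9
= 17.02 m/min

17.02


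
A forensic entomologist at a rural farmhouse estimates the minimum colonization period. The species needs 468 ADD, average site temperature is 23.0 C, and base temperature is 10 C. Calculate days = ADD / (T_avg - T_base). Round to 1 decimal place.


Insect development time:
Effective temperature = avg_temp - T_base = 23.0 - 10 = 13.0 C
Days = ADD / effective_temp = 468 / 13.0 = 36.0 days

36.0


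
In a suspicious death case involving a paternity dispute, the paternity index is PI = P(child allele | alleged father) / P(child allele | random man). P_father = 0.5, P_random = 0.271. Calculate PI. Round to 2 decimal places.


Paternity Index calculation:
PI = P(allele|father) / P(allele|random)
PI = 0.5 / 0.271
PI = 1.85

1.85


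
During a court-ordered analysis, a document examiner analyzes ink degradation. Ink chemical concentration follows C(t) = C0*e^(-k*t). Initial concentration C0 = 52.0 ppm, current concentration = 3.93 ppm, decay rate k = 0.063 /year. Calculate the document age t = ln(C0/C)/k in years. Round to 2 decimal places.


Document age estimation:
C0/C = 52.0 / 3.93 = 13.231552
ln(C0/C) = 2.582604
t = 2.582604 / 0.063 = 40.99 years

40.99


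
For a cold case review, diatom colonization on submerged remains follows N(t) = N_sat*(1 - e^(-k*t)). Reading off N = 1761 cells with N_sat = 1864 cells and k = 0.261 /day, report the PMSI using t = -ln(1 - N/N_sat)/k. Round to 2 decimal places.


PMSI from diatom colonization curve:
N / N_sat = 1761 / 1864 = 0.944742
1 - N/N_sat = 0.055258
ln(1 - N/N_sat) = -2.895742
t = -ln(1 - N/N_sat) / k = -(-2.895742) / 0.261 = 11.09 days

11.09
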